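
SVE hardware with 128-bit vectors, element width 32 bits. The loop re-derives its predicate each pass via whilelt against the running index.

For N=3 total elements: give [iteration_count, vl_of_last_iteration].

register lanes = 128/32 = 4
iterations = ceil(3/4) = 1; final-pass vl = 3

[iterations, last_vl] = [1, 3]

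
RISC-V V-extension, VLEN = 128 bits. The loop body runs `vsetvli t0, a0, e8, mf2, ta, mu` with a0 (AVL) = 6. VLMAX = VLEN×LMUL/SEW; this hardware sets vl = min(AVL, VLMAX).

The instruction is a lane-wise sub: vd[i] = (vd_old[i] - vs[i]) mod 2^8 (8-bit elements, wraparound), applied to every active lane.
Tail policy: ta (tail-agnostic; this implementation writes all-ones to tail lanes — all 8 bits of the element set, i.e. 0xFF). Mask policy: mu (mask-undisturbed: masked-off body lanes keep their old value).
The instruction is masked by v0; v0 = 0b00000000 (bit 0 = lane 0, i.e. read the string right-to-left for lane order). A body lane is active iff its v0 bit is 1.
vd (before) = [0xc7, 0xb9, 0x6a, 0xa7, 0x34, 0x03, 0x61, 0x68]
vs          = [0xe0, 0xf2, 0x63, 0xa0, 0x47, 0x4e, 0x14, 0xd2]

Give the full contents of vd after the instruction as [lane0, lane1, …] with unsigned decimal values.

vd = [199, 185, 106, 167, 52, 3, 255, 255]

lanes per group: 128·1/2/8 = 8
AVL=6 ≤ VLMAX=8, so vl = 6
  i=0: mask-off/keep → 199
  i=1: mask-off/keep → 185
  i=2: mask-off/keep → 106
  i=3: mask-off/keep → 167
  i=4: mask-off/keep → 52
  i=5: mask-off/keep → 3
  i=6: tail/ones → 255
  i=7: tail/ones → 255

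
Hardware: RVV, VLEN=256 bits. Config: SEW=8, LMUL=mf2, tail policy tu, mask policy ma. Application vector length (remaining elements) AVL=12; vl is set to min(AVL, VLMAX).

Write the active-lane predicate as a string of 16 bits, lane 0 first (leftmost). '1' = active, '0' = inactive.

predicate = 1111111111110000

VLMAX = (256 × 1/2) / 8 = 16 lanes
vl ← min(12, 16) = 12
bits (lane 0 leftmost): 1111111111110000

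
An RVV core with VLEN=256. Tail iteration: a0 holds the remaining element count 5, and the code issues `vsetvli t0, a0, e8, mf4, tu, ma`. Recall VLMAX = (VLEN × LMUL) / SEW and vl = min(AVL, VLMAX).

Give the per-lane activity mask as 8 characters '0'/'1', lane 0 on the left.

predicate = 11111000

VLMAX = VLEN×LMUL/SEW = 256×1/4/8 = 8
vl ← min(5, 8) = 5
bits (lane 0 leftmost): 11111000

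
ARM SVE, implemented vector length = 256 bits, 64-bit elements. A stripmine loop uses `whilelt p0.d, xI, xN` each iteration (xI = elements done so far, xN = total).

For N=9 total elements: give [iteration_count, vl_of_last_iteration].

lane count: 256 div 64 = 4
N=9: ⌈9/4⌉ = 3 iters; last vl = 9 − 2×4 = 1

[iterations, last_vl] = [3, 1]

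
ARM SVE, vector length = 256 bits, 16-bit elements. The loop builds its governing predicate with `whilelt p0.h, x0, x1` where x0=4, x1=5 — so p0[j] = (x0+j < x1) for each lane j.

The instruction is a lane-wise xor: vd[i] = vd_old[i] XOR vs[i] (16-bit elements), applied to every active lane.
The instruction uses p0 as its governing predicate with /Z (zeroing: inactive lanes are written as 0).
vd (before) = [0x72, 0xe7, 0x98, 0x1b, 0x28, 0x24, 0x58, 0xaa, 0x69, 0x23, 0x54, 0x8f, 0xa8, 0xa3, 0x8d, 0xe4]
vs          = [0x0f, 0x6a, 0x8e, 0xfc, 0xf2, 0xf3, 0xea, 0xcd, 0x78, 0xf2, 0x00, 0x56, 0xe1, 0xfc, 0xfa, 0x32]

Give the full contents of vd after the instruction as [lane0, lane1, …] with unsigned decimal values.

256-bit reg / 16-bit elem → 16 lanes
p0[j] = (4+j < 5); true for j=0..0 → 1 lanes set
  i=0: xor(0x72,0x0f) → 125
  i=1: tail/zero → 0
  i=2: tail/zero → 0
  i=3: tail/zero → 0
  i=4: tail/zero → 0
  i=5: tail/zero → 0
  i=6: tail/zero → 0
  i=7: tail/zero → 0
  i=8: tail/zero → 0
  i=9: tail/zero → 0
  i=10: tail/zero → 0
  i=11: tail/zero → 0
  i=12: tail/zero → 0
  i=13: tail/zero → 0
  i=14: tail/zero → 0
  i=15: tail/zero → 0

vd = [125, 0, 0, 0, 0, 0, 0, 0, 0, 0, 0, 0, 0, 0, 0, 0]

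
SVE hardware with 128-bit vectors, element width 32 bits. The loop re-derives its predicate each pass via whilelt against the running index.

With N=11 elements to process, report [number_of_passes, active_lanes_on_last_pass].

lane count: 128 div 32 = 4
N=11: ⌈11/4⌉ = 3 iters; last vl = 11 − 2×4 = 3

[iterations, last_vl] = [3, 3]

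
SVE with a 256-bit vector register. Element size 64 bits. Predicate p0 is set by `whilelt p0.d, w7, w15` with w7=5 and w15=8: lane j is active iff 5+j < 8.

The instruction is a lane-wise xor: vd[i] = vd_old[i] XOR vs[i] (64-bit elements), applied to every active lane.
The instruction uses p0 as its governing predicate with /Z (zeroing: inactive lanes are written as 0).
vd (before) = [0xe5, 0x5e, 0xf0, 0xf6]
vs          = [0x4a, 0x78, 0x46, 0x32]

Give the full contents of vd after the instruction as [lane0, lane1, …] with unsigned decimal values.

vd = [175, 38, 182, 0]

lane count: 256 div 64 = 4
active while 5+j < 8, i.e. j ∈ [0,3) capped at 4 ⇒ 3
  i=0: xor(0xe5,0x4a) → 175
  i=1: xor(0x5e,0x78) → 38
  i=2: xor(0xf0,0x46) → 182
  i=3: tail/zero → 0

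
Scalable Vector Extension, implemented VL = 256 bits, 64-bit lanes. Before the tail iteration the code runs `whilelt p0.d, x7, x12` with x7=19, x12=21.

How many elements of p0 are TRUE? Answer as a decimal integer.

vl = 2

lane count: 256 div 64 = 4
whilelt: lane j active iff 19+j < 21 → j < 2 → 2 active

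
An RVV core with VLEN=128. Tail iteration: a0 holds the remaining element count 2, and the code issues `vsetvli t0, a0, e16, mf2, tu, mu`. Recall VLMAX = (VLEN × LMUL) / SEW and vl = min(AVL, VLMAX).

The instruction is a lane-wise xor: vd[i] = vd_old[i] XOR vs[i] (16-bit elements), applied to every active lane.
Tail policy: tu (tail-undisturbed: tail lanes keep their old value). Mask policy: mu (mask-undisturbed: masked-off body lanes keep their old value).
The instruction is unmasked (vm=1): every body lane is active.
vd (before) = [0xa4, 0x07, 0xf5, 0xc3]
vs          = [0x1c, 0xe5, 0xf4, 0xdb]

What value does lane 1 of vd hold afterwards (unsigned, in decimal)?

VLMAX = VLEN×LMUL/SEW = 128×1/2/16 = 4
vl = min(AVL, VLMAX) = min(2, 4) = 2
  i=0: xor(0xa4,0x1c) → 184
  i=1: xor(0x07,0xe5) → 226
  i=2: tail/keep → 245
  i=3: tail/keep → 195

vd[1] = 226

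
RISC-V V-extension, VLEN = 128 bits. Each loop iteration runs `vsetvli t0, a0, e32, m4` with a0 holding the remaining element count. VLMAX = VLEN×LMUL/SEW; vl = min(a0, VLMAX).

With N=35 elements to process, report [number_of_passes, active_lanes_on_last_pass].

VLMAX = VLEN×LMUL/SEW = 128×4/32 = 16
N=35: ⌈35/16⌉ = 3 iters; last vl = 35 − 2×16 = 3

[iterations, last_vl] = [3, 3]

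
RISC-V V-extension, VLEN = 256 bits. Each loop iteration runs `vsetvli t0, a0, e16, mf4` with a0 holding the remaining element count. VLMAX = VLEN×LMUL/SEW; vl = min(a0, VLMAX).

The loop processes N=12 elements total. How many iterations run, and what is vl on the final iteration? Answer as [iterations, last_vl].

VLMAX = VLEN×LMUL/SEW = 256×1/4/16 = 4
iterations = ceil(12/4) = 3; final-pass vl = 4

[iterations, last_vl] = [3, 4]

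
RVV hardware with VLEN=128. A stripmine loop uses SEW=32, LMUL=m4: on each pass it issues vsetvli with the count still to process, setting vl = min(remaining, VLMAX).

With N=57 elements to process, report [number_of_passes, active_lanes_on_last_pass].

VLMAX = VLEN×LMUL/SEW = 128×4/32 = 16
N=57: ⌈57/16⌉ = 4 iters; last vl = 57 − 3×16 = 9

[iterations, last_vl] = [4, 9]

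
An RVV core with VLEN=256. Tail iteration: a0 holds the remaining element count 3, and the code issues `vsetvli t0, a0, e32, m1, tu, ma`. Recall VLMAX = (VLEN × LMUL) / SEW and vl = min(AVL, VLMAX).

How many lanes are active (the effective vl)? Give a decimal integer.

VLMAX = VLEN×LMUL/SEW = 256×1/32 = 8
AVL=3 ≤ VLMAX=8, so vl = 3

vl = 3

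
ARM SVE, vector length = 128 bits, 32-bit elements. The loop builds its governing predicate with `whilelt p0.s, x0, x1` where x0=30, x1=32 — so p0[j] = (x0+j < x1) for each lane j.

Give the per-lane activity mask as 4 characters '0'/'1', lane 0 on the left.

lane count: 128 div 32 = 4
p0[j] = (30+j < 32); true for j=0..1 → 2 lanes set
bits (lane 0 leftmost): 1100

predicate = 1100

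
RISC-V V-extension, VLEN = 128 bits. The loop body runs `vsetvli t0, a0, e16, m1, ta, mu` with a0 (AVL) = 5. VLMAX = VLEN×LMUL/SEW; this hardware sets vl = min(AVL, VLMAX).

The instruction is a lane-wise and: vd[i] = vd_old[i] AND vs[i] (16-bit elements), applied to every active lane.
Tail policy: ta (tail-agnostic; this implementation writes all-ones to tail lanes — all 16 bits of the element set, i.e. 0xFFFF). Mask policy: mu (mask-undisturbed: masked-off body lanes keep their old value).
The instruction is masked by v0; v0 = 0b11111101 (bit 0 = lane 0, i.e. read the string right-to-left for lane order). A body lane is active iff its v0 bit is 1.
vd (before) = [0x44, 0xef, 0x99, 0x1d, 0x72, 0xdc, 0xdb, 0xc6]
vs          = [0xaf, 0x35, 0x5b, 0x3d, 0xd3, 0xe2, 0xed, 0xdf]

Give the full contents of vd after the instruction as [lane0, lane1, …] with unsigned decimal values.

vd = [4, 239, 25, 29, 82, 65535, 65535, 65535]

lanes per group: 128·1/16 = 8
AVL=5 ≤ VLMAX=8, so vl = 5
lane  0: and(0x44,0xaf) ⇒ 0x04
lane  1: mask-off/keep ⇒ 0xef
lane  2: and(0x99,0x5b) ⇒ 0x19
lane  3: and(0x1d,0x3d) ⇒ 0x1d
lane  4: and(0x72,0xd3) ⇒ 0x52
lane  5: tail/ones ⇒ 0xffff
lane  6: tail/ones ⇒ 0xffff
lane  7: tail/ones ⇒ 0xffff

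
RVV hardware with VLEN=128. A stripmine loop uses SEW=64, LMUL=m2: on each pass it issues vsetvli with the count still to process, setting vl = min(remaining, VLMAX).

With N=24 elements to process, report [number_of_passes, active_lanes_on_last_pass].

lanes per group: 128·2/64 = 4
iterations = ceil(24/4) = 6; final-pass vl = 4

[iterations, last_vl] = [6, 4]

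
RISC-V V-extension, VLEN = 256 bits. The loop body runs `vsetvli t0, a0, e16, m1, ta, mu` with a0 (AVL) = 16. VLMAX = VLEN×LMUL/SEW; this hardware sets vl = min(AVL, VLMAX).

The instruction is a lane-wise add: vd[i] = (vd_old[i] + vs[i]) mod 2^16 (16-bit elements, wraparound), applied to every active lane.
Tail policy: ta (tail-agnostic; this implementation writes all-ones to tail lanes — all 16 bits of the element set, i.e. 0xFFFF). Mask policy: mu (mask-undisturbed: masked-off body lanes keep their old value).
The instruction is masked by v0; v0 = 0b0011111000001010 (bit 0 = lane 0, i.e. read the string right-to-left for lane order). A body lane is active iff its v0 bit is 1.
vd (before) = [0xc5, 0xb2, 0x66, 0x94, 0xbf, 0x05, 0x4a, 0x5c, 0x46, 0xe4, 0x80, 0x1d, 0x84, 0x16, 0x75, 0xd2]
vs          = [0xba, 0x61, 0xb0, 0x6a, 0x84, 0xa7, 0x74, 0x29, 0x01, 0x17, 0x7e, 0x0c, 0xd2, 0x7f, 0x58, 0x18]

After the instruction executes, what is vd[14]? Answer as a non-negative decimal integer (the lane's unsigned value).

VLMAX = (256 × 1) / 16 = 16 lanes
AVL=16 ≤ VLMAX=16, so vl = 16
vd[0] mask-off/keep -> 0xc5
vd[1] add(0xb2,0x61) -> 0x113
vd[2] mask-off/keep -> 0x66
vd[3] add(0x94,0x6a) -> 0xfe
vd[4] mask-off/keep -> 0xbf
vd[5] mask-off/keep -> 0x05
vd[6] mask-off/keep -> 0x4a
vd[7] mask-off/keep -> 0x5c
vd[8] mask-off/keep -> 0x46
vd[9] add(0xe4,0x17) -> 0xfb
vd[10] add(0x80,0x7e) -> 0xfe
vd[11] add(0x1d,0x0c) -> 0x29
vd[12] add(0x84,0xd2) -> 0x156
vd[13] add(0x16,0x7f) -> 0x95
vd[14] mask-off/keep -> 0x75
vd[15] mask-off/keep -> 0xd2

vd[14] = 117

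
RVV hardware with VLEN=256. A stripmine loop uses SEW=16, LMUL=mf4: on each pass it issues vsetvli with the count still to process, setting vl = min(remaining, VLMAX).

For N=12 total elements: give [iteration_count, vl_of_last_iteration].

[iterations, last_vl] = [3, 4]

VLMAX = (256 × 1/4) / 16 = 4 lanes
N=12: ⌈12/4⌉ = 3 iters; last vl = 12 − 2×4 = 4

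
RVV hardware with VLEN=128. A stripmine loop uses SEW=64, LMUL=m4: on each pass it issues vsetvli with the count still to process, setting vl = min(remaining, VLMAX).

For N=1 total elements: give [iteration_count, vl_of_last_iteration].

[iterations, last_vl] = [1, 1]

VLMAX = VLEN×LMUL/SEW = 128×4/64 = 8
1 elements at 8/iter → 1 passes, remainder 1 on the last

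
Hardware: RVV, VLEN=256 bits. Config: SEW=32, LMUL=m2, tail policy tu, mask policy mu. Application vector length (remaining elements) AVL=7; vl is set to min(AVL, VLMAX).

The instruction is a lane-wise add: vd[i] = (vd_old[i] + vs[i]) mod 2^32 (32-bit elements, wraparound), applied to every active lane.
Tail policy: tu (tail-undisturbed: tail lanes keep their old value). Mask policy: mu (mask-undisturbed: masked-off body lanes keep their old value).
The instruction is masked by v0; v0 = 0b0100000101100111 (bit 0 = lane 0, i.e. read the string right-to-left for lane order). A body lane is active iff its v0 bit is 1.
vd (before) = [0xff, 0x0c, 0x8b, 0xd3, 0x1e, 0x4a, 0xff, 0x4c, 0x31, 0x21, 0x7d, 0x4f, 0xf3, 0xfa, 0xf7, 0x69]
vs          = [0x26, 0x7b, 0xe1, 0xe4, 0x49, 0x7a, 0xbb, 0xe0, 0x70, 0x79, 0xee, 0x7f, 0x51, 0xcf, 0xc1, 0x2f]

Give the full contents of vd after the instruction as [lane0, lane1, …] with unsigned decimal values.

vd = [293, 135, 364, 211, 30, 196, 442, 76, 49, 33, 125, 79, 243, 250, 247, 105]

VLMAX = (256 × 2) / 32 = 16 lanes
AVL=7 ≤ VLMAX=16, so vl = 7
[0] add(0xff,0x26) = 0x125
[1] add(0x0c,0x7b) = 0x87
[2] add(0x8b,0xe1) = 0x16c
[3] mask-off/keep = 0xd3
[4] mask-off/keep = 0x1e
[5] add(0x4a,0x7a) = 0xc4
[6] add(0xff,0xbb) = 0x1ba
[7] tail/keep = 0x4c
[8] tail/keep = 0x31
[9] tail/keep = 0x21
[10] tail/keep = 0x7d
[11] tail/keep = 0x4f
[12] tail/keep = 0xf3
[13] tail/keep = 0xfa
[14] tail/keep = 0xf7
[15] tail/keep = 0x69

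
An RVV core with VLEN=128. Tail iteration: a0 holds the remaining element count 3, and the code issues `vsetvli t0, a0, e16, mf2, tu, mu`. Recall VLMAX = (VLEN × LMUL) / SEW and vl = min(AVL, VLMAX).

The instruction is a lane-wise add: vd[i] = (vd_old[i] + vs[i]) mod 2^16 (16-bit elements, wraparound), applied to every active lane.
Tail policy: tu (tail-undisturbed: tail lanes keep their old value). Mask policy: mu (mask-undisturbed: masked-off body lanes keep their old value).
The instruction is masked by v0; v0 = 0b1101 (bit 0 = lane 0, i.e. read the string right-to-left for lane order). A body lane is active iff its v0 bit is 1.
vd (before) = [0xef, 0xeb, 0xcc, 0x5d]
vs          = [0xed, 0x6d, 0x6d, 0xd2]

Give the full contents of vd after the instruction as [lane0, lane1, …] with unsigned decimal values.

vd = [476, 235, 313, 93]

VLMAX = (128 × 1/2) / 16 = 4 lanes
vl ← min(3, 4) = 3
lane  0: add(0xef,0xed) ⇒ 0x1dc
lane  1: mask-off/keep ⇒ 0xeb
lane  2: add(0xcc,0x6d) ⇒ 0x139
lane  3: tail/keep ⇒ 0x5d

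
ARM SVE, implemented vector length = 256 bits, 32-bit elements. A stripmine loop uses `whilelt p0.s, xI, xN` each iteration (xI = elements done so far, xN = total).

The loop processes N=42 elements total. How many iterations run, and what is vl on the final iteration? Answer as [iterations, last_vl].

[iterations, last_vl] = [6, 2]

register lanes = 256/32 = 8
iterations = ceil(42/8) = 6; final-pass vl = 2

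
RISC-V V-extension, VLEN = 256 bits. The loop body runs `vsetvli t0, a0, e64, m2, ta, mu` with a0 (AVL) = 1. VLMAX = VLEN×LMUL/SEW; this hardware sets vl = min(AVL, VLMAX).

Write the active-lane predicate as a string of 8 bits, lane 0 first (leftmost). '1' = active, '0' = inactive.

predicate = 10000000

VLMAX = VLEN×LMUL/SEW = 256×2/64 = 8
vl = min(AVL, VLMAX) = min(1, 8) = 1
bits (lane 0 leftmost): 10000000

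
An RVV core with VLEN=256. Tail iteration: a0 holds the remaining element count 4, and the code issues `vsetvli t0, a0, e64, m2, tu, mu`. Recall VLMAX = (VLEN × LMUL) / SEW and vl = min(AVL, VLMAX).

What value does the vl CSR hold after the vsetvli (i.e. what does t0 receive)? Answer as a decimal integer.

lanes per group: 256·2/64 = 8
vl ← min(4, 8) = 4

vl = 4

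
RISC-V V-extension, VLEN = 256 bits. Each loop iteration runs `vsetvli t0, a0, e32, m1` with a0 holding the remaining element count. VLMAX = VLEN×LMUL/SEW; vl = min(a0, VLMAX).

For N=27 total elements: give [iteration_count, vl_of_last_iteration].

[iterations, last_vl] = [4, 3]

lanes per group: 256·1/32 = 8
N=27: ⌈27/8⌉ = 4 iters; last vl = 27 − 3×8 = 3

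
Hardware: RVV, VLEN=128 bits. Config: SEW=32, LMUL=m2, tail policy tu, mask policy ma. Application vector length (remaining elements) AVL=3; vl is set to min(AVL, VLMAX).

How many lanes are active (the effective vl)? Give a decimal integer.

vl = 3

VLMAX = (128 × 2) / 32 = 8 lanes
vl ← min(3, 8) = 3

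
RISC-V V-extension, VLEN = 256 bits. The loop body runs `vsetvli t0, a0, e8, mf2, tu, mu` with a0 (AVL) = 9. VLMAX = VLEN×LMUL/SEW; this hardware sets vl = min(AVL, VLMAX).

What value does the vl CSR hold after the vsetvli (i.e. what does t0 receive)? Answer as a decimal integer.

VLMAX = VLEN×LMUL/SEW = 256×1/2/8 = 16
AVL=9 ≤ VLMAX=16, so vl = 9

vl = 9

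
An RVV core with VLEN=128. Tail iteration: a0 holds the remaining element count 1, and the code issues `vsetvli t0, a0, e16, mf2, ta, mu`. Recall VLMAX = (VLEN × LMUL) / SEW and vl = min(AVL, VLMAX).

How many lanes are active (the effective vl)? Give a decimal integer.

vl = 1

VLMAX = (128 × 1/2) / 16 = 4 lanes
vl = min(AVL, VLMAX) = min(1, 4) = 1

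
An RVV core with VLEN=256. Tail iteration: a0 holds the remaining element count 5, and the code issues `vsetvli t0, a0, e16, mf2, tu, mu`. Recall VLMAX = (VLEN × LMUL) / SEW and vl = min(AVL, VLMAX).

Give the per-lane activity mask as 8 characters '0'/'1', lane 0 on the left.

predicate = 11111000

lanes per group: 256·1/2/16 = 8
vl ← min(5, 8) = 5
bits (lane 0 leftmost): 11111000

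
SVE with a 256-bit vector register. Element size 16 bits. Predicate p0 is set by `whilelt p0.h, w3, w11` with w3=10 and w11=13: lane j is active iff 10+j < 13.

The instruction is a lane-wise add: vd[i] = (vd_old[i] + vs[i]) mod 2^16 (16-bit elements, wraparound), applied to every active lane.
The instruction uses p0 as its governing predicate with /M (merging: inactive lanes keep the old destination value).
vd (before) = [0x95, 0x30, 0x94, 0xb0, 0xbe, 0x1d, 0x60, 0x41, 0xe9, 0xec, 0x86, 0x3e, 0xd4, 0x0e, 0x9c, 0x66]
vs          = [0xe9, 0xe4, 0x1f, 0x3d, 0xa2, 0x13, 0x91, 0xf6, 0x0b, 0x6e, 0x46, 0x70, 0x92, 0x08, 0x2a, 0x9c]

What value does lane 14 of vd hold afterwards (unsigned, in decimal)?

vd[14] = 156

register lanes = 256/16 = 16
active while 10+j < 13, i.e. j ∈ [0,3) capped at 16 ⇒ 3
[0] add(0x95,0xe9) = 0x17e
[1] add(0x30,0xe4) = 0x114
[2] add(0x94,0x1f) = 0xb3
[3] tail/keep = 0xb0
[4] tail/keep = 0xbe
[5] tail/keep = 0x1d
[6] tail/keep = 0x60
[7] tail/keep = 0x41
[8] tail/keep = 0xe9
[9] tail/keep = 0xec
[10] tail/keep = 0x86
[11] tail/keep = 0x3e
[12] tail/keep = 0xd4
[13] tail/keep = 0x0e
[14] tail/keep = 0x9c
[15] tail/keep = 0x66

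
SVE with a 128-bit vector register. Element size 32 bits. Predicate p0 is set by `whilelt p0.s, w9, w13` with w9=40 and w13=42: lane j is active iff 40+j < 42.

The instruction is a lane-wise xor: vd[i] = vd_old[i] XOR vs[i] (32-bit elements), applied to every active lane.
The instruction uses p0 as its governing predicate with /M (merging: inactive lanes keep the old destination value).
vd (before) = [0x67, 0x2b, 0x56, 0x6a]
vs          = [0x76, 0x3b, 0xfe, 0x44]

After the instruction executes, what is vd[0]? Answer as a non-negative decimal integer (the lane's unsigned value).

register lanes = 128/32 = 4
active while 40+j < 42, i.e. j ∈ [0,2) capped at 4 ⇒ 2
vd[0] xor(0x67,0x76) -> 0x11
vd[1] xor(0x2b,0x3b) -> 0x10
vd[2] tail/keep -> 0x56
vd[3] tail/keep -> 0x6a

vd[0] = 17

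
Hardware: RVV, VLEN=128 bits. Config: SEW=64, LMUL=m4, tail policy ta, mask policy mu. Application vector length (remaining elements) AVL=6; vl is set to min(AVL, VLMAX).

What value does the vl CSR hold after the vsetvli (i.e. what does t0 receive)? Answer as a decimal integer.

vl = 6

lanes per group: 128·4/64 = 8
vl ← min(6, 8) = 6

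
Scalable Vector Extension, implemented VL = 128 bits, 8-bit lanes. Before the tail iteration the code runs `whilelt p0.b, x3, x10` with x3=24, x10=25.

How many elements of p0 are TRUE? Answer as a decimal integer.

128-bit reg / 8-bit elem → 16 lanes
active while 24+j < 25, i.e. j ∈ [0,1) capped at 16 ⇒ 1

vl = 1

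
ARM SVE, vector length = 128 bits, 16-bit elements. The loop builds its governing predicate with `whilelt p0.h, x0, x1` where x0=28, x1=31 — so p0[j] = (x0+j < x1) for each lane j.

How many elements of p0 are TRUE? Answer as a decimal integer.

128-bit reg / 16-bit elem → 8 lanes
active while 28+j < 31, i.e. j ∈ [0,3) capped at 8 ⇒ 3

vl = 3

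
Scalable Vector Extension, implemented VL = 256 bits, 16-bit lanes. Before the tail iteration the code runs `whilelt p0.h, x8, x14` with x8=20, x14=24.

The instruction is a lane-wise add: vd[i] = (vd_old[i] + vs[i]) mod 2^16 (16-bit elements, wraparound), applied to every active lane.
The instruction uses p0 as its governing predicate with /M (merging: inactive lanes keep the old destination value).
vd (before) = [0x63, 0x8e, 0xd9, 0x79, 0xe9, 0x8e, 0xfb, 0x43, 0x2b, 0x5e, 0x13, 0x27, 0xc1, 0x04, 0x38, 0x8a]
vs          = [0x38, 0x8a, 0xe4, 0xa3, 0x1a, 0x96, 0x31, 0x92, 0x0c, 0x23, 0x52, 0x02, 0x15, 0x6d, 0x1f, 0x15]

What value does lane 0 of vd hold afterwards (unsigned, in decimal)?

vd[0] = 155

256-bit reg / 16-bit elem → 16 lanes
active while 20+j < 24, i.e. j ∈ [0,4) capped at 16 ⇒ 4
lane  0: add(0x63,0x38) ⇒ 0x9b
lane  1: add(0x8e,0x8a) ⇒ 0x118
lane  2: add(0xd9,0xe4) ⇒ 0x1bd
lane  3: add(0x79,0xa3) ⇒ 0x11c
lane  4: tail/keep ⇒ 0xe9
lane  5: tail/keep ⇒ 0x8e
lane  6: tail/keep ⇒ 0xfb
lane  7: tail/keep ⇒ 0x43
lane  8: tail/keep ⇒ 0x2b
lane  9: tail/keep ⇒ 0x5e
lane 10: tail/keep ⇒ 0x13
lane 11: tail/keep ⇒ 0x27
lane 12: tail/keep ⇒ 0xc1
lane 13: tail/keep ⇒ 0x04
lane 14: tail/keep ⇒ 0x38
lane 15: tail/keep ⇒ 0x8a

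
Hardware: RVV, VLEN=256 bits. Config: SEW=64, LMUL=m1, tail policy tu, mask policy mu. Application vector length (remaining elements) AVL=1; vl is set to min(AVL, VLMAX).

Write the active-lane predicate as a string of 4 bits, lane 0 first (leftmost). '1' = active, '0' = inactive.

predicate = 1000

VLMAX = (256 × 1) / 64 = 4 lanes
AVL=1 ≤ VLMAX=4, so vl = 1
bits (lane 0 leftmost): 1000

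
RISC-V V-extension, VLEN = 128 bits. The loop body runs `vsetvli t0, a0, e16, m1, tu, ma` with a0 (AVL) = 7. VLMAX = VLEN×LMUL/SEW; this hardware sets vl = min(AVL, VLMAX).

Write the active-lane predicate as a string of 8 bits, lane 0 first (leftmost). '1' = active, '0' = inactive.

lanes per group: 128·1/16 = 8
vl ← min(7, 8) = 7
bits (lane 0 leftmost): 11111110

predicate = 11111110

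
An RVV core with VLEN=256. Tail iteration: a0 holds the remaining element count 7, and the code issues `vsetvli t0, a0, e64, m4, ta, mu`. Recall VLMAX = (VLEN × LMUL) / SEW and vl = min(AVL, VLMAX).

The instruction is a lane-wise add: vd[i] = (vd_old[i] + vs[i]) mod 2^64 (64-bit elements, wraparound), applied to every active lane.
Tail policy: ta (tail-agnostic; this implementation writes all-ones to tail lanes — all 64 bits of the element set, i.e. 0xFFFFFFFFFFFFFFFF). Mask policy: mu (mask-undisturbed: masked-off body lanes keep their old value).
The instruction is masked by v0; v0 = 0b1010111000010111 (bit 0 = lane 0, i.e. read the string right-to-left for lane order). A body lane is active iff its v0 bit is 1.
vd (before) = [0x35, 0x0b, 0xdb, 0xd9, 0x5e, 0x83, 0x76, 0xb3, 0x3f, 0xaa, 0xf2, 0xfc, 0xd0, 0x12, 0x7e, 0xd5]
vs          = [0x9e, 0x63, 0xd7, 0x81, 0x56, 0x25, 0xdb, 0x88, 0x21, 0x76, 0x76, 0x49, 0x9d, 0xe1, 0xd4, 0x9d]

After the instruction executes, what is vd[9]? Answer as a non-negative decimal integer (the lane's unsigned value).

VLMAX = VLEN×LMUL/SEW = 256×4/64 = 16
vl ← min(7, 16) = 7
[0] add(0x35,0x9e) = 0xd3
[1] add(0x0b,0x63) = 0x6e
[2] add(0xdb,0xd7) = 0x1b2
[3] mask-off/keep = 0xd9
[4] add(0x5e,0x56) = 0xb4
[5] mask-off/keep = 0x83
[6] mask-off/keep = 0x76
[7] tail/ones = 0xffffffffffffffff
[8] tail/ones = 0xffffffffffffffff
[9] tail/ones = 0xffffffffffffffff
[10] tail/ones = 0xffffffffffffffff
[11] tail/ones = 0xffffffffffffffff
[12] tail/ones = 0xffffffffffffffff
[13] tail/ones = 0xffffffffffffffff
[14] tail/ones = 0xffffffffffffffff
[15] tail/ones = 0xffffffffffffffff

vd[9] = 18446744073709551615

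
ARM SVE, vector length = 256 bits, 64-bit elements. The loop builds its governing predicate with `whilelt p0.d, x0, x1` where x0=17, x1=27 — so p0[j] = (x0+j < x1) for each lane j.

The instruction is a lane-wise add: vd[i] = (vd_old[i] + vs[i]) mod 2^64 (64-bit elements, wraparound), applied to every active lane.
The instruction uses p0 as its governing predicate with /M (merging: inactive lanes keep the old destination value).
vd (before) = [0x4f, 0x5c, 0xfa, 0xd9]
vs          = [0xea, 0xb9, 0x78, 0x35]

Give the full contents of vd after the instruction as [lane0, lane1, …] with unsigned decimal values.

256-bit reg / 64-bit elem → 4 lanes
p0[j] = (17+j < 27); true for j=0..3 → 4 lanes set
  i=0: add(0x4f,0xea) → 313
  i=1: add(0x5c,0xb9) → 277
  i=2: add(0xfa,0x78) → 370
  i=3: add(0xd9,0x35) → 270

vd = [313, 277, 370, 270]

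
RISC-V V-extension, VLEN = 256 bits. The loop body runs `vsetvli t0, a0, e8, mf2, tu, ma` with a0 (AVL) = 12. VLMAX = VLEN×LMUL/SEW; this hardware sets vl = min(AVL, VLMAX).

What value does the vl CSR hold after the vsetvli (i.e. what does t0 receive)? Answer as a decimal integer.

vl = 12

lanes per group: 256·1/2/8 = 16
AVL=12 ≤ VLMAX=16, so vl = 12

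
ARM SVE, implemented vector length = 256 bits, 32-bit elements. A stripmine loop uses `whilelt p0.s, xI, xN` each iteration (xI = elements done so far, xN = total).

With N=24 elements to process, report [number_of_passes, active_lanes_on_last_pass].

lane count: 256 div 32 = 8
iterations = ceil(24/8) = 3; final-pass vl = 8

[iterations, last_vl] = [3, 8]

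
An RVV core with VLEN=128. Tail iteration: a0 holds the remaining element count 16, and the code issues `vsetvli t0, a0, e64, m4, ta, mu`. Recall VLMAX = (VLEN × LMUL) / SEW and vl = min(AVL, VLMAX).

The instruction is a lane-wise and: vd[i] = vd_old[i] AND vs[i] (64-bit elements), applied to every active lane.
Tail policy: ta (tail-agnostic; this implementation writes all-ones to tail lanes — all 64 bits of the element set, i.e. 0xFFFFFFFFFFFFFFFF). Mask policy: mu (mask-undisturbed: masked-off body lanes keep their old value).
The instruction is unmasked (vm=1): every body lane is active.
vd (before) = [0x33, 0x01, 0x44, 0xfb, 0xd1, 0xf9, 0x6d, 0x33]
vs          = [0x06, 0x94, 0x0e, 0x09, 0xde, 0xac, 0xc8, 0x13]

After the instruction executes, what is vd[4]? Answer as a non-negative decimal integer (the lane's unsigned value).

vd[4] = 208

lanes per group: 128·4/64 = 8
AVL=16 > VLMAX=8, so vl = 8
[0] and(0x33,0x06) = 0x02
[1] and(0x01,0x94) = 0x00
[2] and(0x44,0x0e) = 0x04
[3] and(0xfb,0x09) = 0x09
[4] and(0xd1,0xde) = 0xd0
[5] and(0xf9,0xac) = 0xa8
[6] and(0x6d,0xc8) = 0x48
[7] and(0x33,0x13) = 0x13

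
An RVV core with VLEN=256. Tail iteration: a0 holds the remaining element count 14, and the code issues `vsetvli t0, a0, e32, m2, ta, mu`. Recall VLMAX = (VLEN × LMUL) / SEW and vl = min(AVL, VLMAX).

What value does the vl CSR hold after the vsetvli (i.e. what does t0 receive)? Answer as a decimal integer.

lanes per group: 256·2/32 = 16
vl = min(AVL, VLMAX) = min(14, 16) = 14

vl = 14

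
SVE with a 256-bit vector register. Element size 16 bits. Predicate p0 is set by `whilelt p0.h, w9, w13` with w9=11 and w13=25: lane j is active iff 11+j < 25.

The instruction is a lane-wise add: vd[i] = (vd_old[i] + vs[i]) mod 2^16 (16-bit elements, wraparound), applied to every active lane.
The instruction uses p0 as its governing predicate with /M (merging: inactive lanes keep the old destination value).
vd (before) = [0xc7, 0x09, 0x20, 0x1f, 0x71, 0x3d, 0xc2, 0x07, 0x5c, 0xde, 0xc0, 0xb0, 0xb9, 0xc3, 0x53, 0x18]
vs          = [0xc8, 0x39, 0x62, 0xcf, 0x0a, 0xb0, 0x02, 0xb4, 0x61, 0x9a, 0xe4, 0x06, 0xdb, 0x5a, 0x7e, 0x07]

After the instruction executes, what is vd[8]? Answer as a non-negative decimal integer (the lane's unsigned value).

256-bit reg / 16-bit elem → 16 lanes
p0[j] = (11+j < 25); true for j=0..13 → 14 lanes set
  i=0: add(0xc7,0xc8) → 399
  i=1: add(0x09,0x39) → 66
  i=2: add(0x20,0x62) → 130
  i=3: add(0x1f,0xcf) → 238
  i=4: add(0x71,0x0a) → 123
  i=5: add(0x3d,0xb0) → 237
  i=6: add(0xc2,0x02) → 196
  i=7: add(0x07,0xb4) → 187
  i=8: add(0x5c,0x61) → 189
  i=9: add(0xde,0x9a) → 376
  i=10: add(0xc0,0xe4) → 420
  i=11: add(0xb0,0x06) → 182
  i=12: add(0xb9,0xdb) → 404
  i=13: add(0xc3,0x5a) → 285
  i=14: tail/keep → 83
  i=15: tail/keep → 24

vd[8] = 189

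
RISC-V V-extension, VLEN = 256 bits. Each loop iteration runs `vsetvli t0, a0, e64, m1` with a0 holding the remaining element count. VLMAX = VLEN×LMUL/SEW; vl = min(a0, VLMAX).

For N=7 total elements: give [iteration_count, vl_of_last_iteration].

VLMAX = VLEN×LMUL/SEW = 256×1/64 = 4
iterations = ceil(7/4) = 2; final-pass vl = 3

[iterations, last_vl] = [2, 3]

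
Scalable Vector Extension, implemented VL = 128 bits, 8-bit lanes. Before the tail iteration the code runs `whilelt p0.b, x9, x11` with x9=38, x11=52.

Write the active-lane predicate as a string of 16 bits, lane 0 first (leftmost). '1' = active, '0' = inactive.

predicate = 1111111111111100

128-bit reg / 8-bit elem → 16 lanes
p0[j] = (38+j < 52); true for j=0..13 → 14 lanes set
bits (lane 0 leftmost): 1111111111111100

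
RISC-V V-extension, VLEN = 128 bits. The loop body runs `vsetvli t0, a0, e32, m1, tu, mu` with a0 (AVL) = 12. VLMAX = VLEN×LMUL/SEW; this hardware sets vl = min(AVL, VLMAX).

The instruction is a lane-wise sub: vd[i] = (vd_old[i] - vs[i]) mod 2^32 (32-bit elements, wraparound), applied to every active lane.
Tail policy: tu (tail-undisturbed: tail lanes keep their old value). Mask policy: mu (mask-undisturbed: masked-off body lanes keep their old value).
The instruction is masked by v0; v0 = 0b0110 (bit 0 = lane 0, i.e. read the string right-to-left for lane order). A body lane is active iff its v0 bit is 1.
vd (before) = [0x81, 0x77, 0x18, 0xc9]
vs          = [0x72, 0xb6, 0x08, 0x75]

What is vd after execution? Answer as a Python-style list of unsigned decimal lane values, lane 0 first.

VLMAX = (128 × 1) / 32 = 4 lanes
AVL=12 > VLMAX=4, so vl = 4
  i=0: mask-off/keep → 129
  i=1: sub(0x77,0xb6) → 4294967233
  i=2: sub(0x18,0x08) → 16
  i=3: mask-off/keep → 201

vd = [129, 4294967233, 16, 201]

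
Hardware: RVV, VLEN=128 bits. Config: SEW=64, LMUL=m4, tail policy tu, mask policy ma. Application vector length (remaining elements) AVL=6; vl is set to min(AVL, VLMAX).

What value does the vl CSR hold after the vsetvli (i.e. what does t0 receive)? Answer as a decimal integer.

VLMAX = (128 × 4) / 64 = 8 lanes
AVL=6 ≤ VLMAX=8, so vl = 6

vl = 6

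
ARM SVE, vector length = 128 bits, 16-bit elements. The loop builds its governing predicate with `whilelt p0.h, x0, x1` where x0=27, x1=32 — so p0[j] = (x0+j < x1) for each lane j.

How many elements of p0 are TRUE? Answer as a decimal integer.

vl = 5

lane count: 128 div 16 = 8
active while 27+j < 32, i.e. j ∈ [0,5) capped at 8 ⇒ 5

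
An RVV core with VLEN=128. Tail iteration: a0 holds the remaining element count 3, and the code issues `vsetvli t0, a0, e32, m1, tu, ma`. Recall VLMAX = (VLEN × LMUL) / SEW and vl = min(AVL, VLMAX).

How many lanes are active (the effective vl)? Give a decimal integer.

vl = 3

VLMAX = VLEN×LMUL/SEW = 128×1/32 = 4
vl ← min(3, 4) = 3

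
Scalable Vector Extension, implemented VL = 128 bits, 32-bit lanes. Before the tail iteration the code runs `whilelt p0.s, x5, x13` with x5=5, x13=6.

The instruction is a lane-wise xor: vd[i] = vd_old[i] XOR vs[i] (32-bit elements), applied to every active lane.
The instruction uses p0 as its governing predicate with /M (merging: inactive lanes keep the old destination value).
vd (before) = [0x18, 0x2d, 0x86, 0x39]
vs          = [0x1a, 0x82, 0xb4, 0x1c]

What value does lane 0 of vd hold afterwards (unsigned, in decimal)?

vd[0] = 2

128-bit reg / 32-bit elem → 4 lanes
p0[j] = (5+j < 6); true for j=0..0 → 1 lanes set
lane  0: xor(0x18,0x1a) ⇒ 0x02
lane  1: tail/keep ⇒ 0x2d
lane  2: tail/keep ⇒ 0x86
lane  3: tail/keep ⇒ 0x39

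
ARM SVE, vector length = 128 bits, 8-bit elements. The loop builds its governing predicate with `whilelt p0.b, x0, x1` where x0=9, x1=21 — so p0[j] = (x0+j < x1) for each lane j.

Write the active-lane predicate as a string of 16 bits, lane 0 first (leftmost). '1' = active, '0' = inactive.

predicate = 1111111111110000

register lanes = 128/8 = 16
p0[j] = (9+j < 21); true for j=0..11 → 12 lanes set
bits (lane 0 leftmost): 1111111111110000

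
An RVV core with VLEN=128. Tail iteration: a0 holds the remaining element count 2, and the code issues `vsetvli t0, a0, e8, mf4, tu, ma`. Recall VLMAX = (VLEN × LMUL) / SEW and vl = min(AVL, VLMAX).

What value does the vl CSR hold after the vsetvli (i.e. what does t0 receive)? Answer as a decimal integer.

VLMAX = VLEN×LMUL/SEW = 128×1/4/8 = 4
AVL=2 ≤ VLMAX=4, so vl = 2

vl = 2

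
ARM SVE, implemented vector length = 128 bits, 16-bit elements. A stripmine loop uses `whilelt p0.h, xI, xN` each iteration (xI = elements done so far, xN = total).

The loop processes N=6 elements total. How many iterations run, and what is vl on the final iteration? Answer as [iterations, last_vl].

lane count: 128 div 16 = 8
iterations = ceil(6/8) = 1; final-pass vl = 6

[iterations, last_vl] = [1, 6]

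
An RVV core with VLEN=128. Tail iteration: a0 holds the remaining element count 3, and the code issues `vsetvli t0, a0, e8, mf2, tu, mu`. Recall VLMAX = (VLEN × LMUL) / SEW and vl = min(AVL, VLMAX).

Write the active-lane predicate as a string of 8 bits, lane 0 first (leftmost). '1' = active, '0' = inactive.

lanes per group: 128·1/2/8 = 8
AVL=3 ≤ VLMAX=8, so vl = 3
bits (lane 0 leftmost): 11100000

predicate = 11100000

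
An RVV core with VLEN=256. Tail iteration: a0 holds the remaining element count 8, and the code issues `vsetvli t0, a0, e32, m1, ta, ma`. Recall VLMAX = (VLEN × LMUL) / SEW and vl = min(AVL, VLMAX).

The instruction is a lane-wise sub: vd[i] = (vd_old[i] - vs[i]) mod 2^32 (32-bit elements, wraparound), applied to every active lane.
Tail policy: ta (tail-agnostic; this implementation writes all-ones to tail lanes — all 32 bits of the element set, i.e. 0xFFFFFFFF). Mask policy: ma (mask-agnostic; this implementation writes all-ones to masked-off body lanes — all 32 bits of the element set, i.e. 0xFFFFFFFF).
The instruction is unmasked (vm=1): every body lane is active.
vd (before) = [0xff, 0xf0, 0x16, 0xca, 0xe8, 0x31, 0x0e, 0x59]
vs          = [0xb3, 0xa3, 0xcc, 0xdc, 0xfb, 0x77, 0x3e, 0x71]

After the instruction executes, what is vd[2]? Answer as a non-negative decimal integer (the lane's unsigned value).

lanes per group: 256·1/32 = 8
AVL=8 ≤ VLMAX=8, so vl = 8
lane  0: sub(0xff,0xb3) ⇒ 0x4c
lane  1: sub(0xf0,0xa3) ⇒ 0x4d
lane  2: sub(0x16,0xcc) ⇒ 0xffffff4a
lane  3: sub(0xca,0xdc) ⇒ 0xffffffee
lane  4: sub(0xe8,0xfb) ⇒ 0xffffffed
lane  5: sub(0x31,0x77) ⇒ 0xffffffba
lane  6: sub(0x0e,0x3e) ⇒ 0xffffffd0
lane  7: sub(0x59,0x71) ⇒ 0xffffffe8

vd[2] = 4294967114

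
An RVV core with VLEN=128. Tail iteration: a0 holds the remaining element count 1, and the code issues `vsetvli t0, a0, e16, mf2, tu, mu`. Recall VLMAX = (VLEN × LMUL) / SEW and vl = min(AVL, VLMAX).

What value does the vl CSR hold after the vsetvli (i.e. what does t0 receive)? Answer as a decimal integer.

VLMAX = VLEN×LMUL/SEW = 128×1/2/16 = 4
AVL=1 ≤ VLMAX=4, so vl = 1

vl = 1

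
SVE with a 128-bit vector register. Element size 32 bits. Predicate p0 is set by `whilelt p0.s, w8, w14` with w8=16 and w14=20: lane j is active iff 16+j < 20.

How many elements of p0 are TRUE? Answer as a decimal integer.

vl = 4

128-bit reg / 32-bit elem → 4 lanes
whilelt: lane j active iff 16+j < 20 → j < 4 → 4 active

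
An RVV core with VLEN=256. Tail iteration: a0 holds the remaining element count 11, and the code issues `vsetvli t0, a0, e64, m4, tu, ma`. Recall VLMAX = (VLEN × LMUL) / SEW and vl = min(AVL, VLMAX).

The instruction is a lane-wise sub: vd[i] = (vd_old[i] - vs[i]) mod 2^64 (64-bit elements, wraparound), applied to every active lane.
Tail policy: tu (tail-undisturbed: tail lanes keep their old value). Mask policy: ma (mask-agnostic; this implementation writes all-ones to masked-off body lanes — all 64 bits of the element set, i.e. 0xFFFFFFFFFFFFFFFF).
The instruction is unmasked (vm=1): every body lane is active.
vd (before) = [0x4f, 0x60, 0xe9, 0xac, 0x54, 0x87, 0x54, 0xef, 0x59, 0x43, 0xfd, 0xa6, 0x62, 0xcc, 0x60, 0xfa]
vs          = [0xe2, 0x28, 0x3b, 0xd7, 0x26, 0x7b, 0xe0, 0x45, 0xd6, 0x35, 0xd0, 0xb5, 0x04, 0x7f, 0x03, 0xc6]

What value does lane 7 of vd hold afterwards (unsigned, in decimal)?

vd[7] = 170

lanes per group: 256·4/64 = 16
AVL=11 ≤ VLMAX=16, so vl = 11
lane  0: sub(0x4f,0xe2) ⇒ 0xffffffffffffff6d
lane  1: sub(0x60,0x28) ⇒ 0x38
lane  2: sub(0xe9,0x3b) ⇒ 0xae
lane  3: sub(0xac,0xd7) ⇒ 0xffffffffffffffd5
lane  4: sub(0x54,0x26) ⇒ 0x2e
lane  5: sub(0x87,0x7b) ⇒ 0x0c
lane  6: sub(0x54,0xe0) ⇒ 0xffffffffffffff74
lane  7: sub(0xef,0x45) ⇒ 0xaa
lane  8: sub(0x59,0xd6) ⇒ 0xffffffffffffff83
lane  9: sub(0x43,0x35) ⇒ 0x0e
lane 10: sub(0xfd,0xd0) ⇒ 0x2d
lane 11: tail/keep ⇒ 0xa6
lane 12: tail/keep ⇒ 0x62
lane 13: tail/keep ⇒ 0xcc
lane 14: tail/keep ⇒ 0x60
lane 15: tail/keep ⇒ 0xfa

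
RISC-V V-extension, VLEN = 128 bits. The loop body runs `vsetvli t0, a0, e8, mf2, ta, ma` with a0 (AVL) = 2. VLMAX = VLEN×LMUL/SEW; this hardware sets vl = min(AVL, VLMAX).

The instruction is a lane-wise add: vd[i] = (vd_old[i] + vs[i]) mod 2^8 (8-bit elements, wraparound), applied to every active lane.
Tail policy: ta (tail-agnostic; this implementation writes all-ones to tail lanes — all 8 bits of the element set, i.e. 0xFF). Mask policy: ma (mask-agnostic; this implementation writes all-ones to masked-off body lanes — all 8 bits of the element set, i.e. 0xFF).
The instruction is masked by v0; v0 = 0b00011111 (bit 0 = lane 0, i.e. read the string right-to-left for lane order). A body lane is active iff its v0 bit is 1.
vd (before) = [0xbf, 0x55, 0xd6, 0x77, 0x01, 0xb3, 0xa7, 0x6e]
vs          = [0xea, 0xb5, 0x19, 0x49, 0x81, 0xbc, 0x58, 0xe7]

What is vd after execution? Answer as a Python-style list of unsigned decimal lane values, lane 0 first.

lanes per group: 128·1/2/8 = 8
vl ← min(2, 8) = 2
[0] add(0xbf,0xea) = 0xa9
[1] add(0x55,0xb5) = 0x0a
[2] tail/ones = 0xff
[3] tail/ones = 0xff
[4] tail/ones = 0xff
[5] tail/ones = 0xff
[6] tail/ones = 0xff
[7] tail/ones = 0xff

vd = [169, 10, 255, 255, 255, 255, 255, 255]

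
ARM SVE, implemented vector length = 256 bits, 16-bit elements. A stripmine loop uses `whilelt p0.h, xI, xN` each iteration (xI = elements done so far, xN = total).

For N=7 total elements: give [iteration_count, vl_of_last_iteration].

register lanes = 256/16 = 16
7 elements at 16/iter → 1 passes, remainder 7 on the last

[iterations, last_vl] = [1, 7]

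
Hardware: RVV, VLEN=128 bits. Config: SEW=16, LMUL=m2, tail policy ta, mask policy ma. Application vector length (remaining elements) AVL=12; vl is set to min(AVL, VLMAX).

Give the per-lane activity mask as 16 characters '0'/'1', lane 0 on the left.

predicate = 1111111111110000

VLMAX = VLEN×LMUL/SEW = 128×2/16 = 16
AVL=12 ≤ VLMAX=16, so vl = 12
bits (lane 0 leftmost): 1111111111110000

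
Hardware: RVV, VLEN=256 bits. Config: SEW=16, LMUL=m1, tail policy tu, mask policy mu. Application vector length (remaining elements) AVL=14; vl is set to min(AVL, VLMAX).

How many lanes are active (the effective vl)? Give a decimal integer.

vl = 14

VLMAX = VLEN×LMUL/SEW = 256×1/16 = 16
AVL=14 ≤ VLMAX=16, so vl = 14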